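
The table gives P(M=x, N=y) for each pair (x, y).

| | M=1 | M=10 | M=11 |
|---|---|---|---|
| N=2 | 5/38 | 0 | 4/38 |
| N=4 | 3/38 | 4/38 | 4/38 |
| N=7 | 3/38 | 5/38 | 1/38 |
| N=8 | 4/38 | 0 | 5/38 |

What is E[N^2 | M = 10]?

P(M = 10) = 9/38.
Summing N^2·P(M=x,N=y) over the conditioning event gives 309/38.
E[N^2 | M = 10] = (309/38) / (9/38) = 103/3.

103/3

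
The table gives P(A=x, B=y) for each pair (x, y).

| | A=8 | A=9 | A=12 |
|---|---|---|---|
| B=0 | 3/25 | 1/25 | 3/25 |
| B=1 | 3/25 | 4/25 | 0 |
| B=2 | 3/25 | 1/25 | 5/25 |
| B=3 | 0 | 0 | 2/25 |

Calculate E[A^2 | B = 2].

331/3

P(B = 2) = 9/25.
Σ A^2·P over the event = 64·(3/25) + 81·(1/25) + 144·(5/25) = 993/25.
E[A^2 | B = 2] = (993/25) / (9/25) = 331/3.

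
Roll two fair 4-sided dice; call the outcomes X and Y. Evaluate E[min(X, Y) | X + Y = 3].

1

P(X + Y = 3) = 1/8.
Summing min(X,Y)·P(x,y) over outcomes with X + Y = 3 gives 1/8.
E[min(X, Y) | X + Y = 3] = (1/8) / (1/8) = 1.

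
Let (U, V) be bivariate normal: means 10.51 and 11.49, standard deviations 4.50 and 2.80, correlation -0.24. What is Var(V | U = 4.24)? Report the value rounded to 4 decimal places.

The conditional variance in a bivariate normal is σ_V²(1 − ρ²), independent of x.
Var(V | U=4.24) = (2.80)²·(1 − (-0.24)²) = 7.84·0.9424 = 7.3884.

7.3884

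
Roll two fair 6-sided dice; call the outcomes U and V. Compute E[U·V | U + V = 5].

Outcomes with U + V = 5: (1,4), (2,3), (3,2), (4,1), each with probability 1/36.
E[U·V | U + V = 5] = (4 + 6 + 6 + 4) / 4 = 5.

5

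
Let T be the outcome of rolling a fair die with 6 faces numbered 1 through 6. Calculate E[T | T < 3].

3/2

Given T < 3, T is equally likely to be any of {1, 2}.
E[T | T < 3] = (1 + 2) / 2 = 3/2.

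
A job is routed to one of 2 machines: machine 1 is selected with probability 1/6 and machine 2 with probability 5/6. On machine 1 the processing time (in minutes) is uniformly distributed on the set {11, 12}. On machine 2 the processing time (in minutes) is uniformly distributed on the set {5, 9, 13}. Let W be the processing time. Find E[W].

E[W | machine 1] = (11+12)/2 = 23/2.
E[W | machine 2] = (5+9+13)/3 = 9.
By the law of total expectation,
E[W] = (1/6)·(23/2) + (5/6)·(9) = 113/12.

113/12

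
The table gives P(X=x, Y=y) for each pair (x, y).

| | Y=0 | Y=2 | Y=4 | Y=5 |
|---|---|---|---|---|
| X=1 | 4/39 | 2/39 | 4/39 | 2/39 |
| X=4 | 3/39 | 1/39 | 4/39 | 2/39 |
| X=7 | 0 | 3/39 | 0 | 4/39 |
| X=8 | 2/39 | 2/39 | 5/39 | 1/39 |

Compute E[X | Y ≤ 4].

P(Y ≤ 4) = 10/13.
Summing X·P(X=x,Y=y) over the conditioning event gives 45/13.
E[X | Y ≤ 4] = (45/13) / (10/13) = 9/2.

9/2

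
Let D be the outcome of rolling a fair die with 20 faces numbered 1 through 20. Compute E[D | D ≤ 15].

8

P(D ≤ 15) = 3/4.
E[D | D ≤ 15] = (6) / (3/4) = 8.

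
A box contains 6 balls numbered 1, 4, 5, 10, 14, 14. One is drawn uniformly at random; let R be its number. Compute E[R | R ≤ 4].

P(R ≤ 4) = 1/3.
Σ over the event: 1·1/6 + 4·1/6 = 5/6.
E[R | R ≤ 4] = (5/6) / (1/3) = 5/2.

5/2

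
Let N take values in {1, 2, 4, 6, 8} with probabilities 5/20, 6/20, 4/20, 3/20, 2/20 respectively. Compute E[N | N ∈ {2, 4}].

P(N ∈ {2, 4}) = 1/2.
Σ over the event: 2·3/10 + 4·1/5 = 7/5.
E[N | N ∈ {2, 4}] = (7/5) / (1/2) = 14/5.

14/5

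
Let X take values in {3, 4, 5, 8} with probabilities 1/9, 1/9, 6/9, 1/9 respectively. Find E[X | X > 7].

P(X > 7) = 1/9.
Σ over the event: 8·1/9 = 8/9.
E[X | X > 7] = (8/9) / (1/9) = 8.

8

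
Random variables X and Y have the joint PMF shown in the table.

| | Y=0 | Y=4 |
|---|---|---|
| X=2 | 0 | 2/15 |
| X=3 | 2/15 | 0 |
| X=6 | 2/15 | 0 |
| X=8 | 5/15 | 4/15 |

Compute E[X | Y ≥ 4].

6

P(Y ≥ 4) = 2/5.
Σ X·P over the event = 2·(2/15) + 8·(4/15) = 12/5.
E[X | Y ≥ 4] = (12/5) / (2/5) = 6.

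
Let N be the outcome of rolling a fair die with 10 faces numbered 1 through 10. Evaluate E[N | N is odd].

5

Given N is odd, N is equally likely to be any of {1, 3, 5, 7, 9}.
E[N | N is odd] = (1 + 3 + 5 + 7 + 9) / 5 = 5.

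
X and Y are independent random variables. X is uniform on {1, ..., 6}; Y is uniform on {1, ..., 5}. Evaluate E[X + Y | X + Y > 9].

31/3

Outcomes with X + Y > 9: (5,5), (6,4), (6,5), each with probability 1/30.
E[X + Y | X + Y > 9] = (10 + 10 + 11) / 3 = 31/3.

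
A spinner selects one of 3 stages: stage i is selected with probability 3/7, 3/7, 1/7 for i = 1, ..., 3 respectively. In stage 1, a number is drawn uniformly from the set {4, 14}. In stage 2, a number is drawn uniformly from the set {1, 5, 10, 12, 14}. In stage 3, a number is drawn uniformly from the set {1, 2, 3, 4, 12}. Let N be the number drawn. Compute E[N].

283/35

E[N | stage 1] = (4+14)/2 = 9.
E[N | stage 2] = (1+5+10+12+14)/5 = 42/5.
E[N | stage 3] = (1+2+3+4+12)/5 = 22/5.
E[N] = (3/7)·(9) + (3/7)·(42/5) + (1/7)·(22/5) = 283/35.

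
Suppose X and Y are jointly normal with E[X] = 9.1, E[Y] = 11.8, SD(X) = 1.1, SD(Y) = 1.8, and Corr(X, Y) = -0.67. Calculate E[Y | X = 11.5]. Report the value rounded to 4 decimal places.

9.1687

For a bivariate normal, E[Y | X=x] = μ_Y + ρ·(σ_Y/σ_X)·(x − μ_X).
E[Y | X=11.5] = 11.8 + (-0.67)·(1.8/1.1)·(11.5 − (9.1)) = 11.8 + (-1.09636)·(2.4) = 9.1687.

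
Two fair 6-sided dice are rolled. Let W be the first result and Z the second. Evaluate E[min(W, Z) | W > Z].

7/3

P(W > Z) = 5/12.
Summing min(W,Z)·P(x,y) over outcomes with W > Z gives 35/36.
E[min(W, Z) | W > Z] = (35/36) / (5/12) = 7/3.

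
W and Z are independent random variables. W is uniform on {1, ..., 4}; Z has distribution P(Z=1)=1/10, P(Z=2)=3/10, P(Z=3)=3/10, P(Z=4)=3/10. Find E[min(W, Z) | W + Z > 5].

P(W + Z > 5) = 9/20.
Summing min(W,Z)·P(x,y) over outcomes with W + Z > 5 gives 51/40.
E[min(W, Z) | W + Z > 5] = (51/40) / (9/20) = 17/6.

17/6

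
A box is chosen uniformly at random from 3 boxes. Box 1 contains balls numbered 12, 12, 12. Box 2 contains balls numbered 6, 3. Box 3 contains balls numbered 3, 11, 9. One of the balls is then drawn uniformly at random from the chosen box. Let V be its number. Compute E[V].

E[V | box 1] = (12+12+12)/3 = 12.
E[V | box 2] = (6+3)/2 = 9/2.
E[V | box 3] = (3+11+9)/3 = 23/3.
E[V] = (1/3)·(12) + (1/3)·(9/2) + (1/3)·(23/3) = 145/18.

145/18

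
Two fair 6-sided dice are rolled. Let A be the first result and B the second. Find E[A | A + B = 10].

Outcomes with A + B = 10: (4,6), (5,5), (6,4), each with probability 1/36.
E[A | A + B = 10] = (4 + 5 + 6) / 3 = 5.

5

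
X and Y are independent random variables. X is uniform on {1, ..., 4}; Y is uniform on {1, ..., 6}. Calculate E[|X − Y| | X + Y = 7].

Outcomes with X + Y = 7: (1,6), (2,5), (3,4), (4,3), each with probability 1/24.
E[|X − Y| | X + Y = 7] = (5 + 3 + 1 + 1) / 4 = 5/2.

5/2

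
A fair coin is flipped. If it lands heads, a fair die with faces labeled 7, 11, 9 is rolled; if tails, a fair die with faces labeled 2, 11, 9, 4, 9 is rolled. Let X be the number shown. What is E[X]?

8

E[X | heads] = (7+11+9)/3 = 9.
E[X | tails] = (2+11+9+4+9)/5 = 7.
E[X] = (1/2)·(9) + (1/2)·(7) = 8.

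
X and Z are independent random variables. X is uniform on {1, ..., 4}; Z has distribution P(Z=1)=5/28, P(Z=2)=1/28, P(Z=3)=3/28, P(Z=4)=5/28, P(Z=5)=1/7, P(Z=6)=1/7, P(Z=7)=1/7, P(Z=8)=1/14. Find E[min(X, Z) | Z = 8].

P(Z = 8) = 1/14.
Summing min(X,Z)·P(x,y) over outcomes with Z = 8 gives 5/28.
E[min(X, Z) | Z = 8] = (5/28) / (1/14) = 5/2.

5/2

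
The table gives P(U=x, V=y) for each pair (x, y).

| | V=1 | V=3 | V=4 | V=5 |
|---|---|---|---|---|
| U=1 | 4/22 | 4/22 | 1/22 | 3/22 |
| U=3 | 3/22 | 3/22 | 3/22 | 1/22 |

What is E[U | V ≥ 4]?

2

P(V ≥ 4) = 4/11.
Σ U·P over the event = 1·(1/22) + 1·(3/22) + 3·(3/22) + 3·(1/22) = 8/11.
E[U | V ≥ 4] = (8/11) / (4/11) = 2.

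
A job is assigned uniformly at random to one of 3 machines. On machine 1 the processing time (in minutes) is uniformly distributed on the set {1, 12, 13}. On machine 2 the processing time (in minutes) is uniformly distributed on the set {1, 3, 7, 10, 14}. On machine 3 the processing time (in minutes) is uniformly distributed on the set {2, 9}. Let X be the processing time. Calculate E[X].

E[X | machine 1] = (1+12+13)/3 = 26/3.
E[X | machine 2] = (1+3+7+10+14)/5 = 7.
E[X | machine 3] = (2+9)/2 = 11/2.
By the law of total expectation,
E[X] = (1/3)·(26/3) + (1/3)·(7) + (1/3)·(11/2) = 127/18.

127/18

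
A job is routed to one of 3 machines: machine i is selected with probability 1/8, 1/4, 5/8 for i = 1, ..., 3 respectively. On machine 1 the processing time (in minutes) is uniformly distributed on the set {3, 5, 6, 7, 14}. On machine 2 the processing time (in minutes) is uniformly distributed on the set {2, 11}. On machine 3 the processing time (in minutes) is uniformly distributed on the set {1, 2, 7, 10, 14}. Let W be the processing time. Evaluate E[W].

27/4

E[W | machine 1] = (3+5+6+7+14)/5 = 7.
E[W | machine 2] = (2+11)/2 = 13/2.
E[W | machine 3] = (1+2+7+10+14)/5 = 34/5.
By the law of total expectation,
E[W] = (1/8)·(7) + (1/4)·(13/2) + (5/8)·(34/5) = 27/4.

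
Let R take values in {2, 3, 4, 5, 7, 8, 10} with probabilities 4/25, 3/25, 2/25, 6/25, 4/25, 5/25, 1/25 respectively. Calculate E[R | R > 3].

P(R > 3) = 18/25.
Σ over the event: 4·2/25 + 5·6/25 + 7·4/25 + 8·1/5 + 10·1/25 = 116/25.
E[R | R > 3] = (116/25) / (18/25) = 58/9.

58/9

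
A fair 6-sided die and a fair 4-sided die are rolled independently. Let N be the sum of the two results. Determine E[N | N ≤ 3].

8/3

P(N ≤ 3) = 1/8.
Σ over the event: 2·1/24 + 3·1/12 = 1/3.
E[N | N ≤ 3] = (1/3) / (1/8) = 8/3.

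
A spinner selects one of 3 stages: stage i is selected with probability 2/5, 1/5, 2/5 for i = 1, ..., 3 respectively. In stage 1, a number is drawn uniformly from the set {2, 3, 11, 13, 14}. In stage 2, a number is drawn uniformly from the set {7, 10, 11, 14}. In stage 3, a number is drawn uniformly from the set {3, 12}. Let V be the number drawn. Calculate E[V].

427/50

E[V | stage 1] = (2+3+11+13+14)/5 = 43/5.
E[V | stage 2] = (7+10+11+14)/4 = 21/2.
E[V | stage 3] = (3+12)/2 = 15/2.
E[V] = (2/5)·(43/5) + (1/5)·(21/2) + (2/5)·(15/2) = 427/50.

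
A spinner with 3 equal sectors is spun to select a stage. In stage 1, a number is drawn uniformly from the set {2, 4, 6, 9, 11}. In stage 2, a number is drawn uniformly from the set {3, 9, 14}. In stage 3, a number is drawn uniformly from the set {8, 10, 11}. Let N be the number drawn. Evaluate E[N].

E[N | stage 1] = (2+4+6+9+11)/5 = 32/5.
E[N | stage 2] = (3+9+14)/3 = 26/3.
E[N | stage 3] = (8+10+11)/3 = 29/3.
E[N] = (1/3)·(32/5) + (1/3)·(26/3) + (1/3)·(29/3) = 371/45.

371/45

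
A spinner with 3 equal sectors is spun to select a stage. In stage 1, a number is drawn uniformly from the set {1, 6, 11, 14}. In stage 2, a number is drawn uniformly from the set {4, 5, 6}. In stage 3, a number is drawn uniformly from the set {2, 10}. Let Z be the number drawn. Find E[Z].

19/3

E[Z | stage 1] = (1+6+11+14)/4 = 8.
E[Z | stage 2] = (4+5+6)/3 = 5.
E[Z | stage 3] = (2+10)/2 = 6.
By the law of total expectation,
E[Z] = (1/3)·(8) + (1/3)·(5) + (1/3)·(6) = 19/3.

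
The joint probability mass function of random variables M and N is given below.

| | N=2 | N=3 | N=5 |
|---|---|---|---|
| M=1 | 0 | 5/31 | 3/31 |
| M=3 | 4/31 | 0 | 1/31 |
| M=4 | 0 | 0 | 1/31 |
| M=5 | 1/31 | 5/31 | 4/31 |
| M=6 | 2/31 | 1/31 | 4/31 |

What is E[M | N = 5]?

54/13

P(N = 5) = 13/31.
Σ M·P over the event = 1·(3/31) + 3·(1/31) + 4·(1/31) + 5·(4/31) + 6·(4/31) = 54/31.
E[M | N = 5] = (54/31) / (13/31) = 54/13.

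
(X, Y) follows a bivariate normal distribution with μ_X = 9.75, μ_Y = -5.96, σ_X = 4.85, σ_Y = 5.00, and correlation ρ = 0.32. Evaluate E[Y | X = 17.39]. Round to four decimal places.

-3.4396

For a bivariate normal, E[Y | X=x] = μ_Y + ρ·(σ_Y/σ_X)·(x − μ_X).
E[Y | X=17.39] = -5.96 + (0.32)·(5.00/4.85)·(17.39 − (9.75)) = -5.96 + (0.3299)·(7.64) = -3.4396.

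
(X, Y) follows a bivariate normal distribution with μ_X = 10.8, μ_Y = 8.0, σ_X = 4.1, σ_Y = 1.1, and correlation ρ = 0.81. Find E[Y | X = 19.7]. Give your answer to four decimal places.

E[Y | X=x] = μ_Y + ρ(σ_Y/σ_X)(x − μ_X) for jointly normal variables.
E[Y | X=19.7] = 8.0 + (0.81)·(1.1/4.1)·(19.7 − (10.8)) = 8.0 + (0.21732)·(8.9) = 9.9341.

9.9341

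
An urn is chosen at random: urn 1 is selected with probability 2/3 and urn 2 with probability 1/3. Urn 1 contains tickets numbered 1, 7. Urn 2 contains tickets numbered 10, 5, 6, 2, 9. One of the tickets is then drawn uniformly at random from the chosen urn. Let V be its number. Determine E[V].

E[V | urn 1] = (1+7)/2 = 4.
E[V | urn 2] = (10+5+6+2+9)/5 = 32/5.
By the law of total expectation,
E[V] = (2/3)·(4) + (1/3)·(32/5) = 24/5.

24/5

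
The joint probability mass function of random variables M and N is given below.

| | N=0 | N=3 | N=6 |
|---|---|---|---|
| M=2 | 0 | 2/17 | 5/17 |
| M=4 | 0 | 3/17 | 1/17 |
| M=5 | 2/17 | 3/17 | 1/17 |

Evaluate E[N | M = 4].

15/4

P(M = 4) = 4/17.
Summing N·P(M=x,N=y) over the conditioning event gives 15/17.
E[N | M = 4] = (15/17) / (4/17) = 15/4.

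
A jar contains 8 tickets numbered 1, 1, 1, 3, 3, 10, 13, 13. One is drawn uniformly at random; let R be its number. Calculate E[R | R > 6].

12

P(R > 6) = 3/8.
Σ over the event: 10·1/8 + 13·1/4 = 9/2.
E[R | R > 6] = (9/2) / (3/8) = 12.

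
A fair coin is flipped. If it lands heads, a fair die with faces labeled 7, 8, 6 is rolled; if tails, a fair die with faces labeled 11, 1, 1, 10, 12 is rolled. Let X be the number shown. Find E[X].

E[X | heads] = (7+8+6)/3 = 7.
E[X | tails] = (11+1+1+10+12)/5 = 7.
By the law of total expectation,
E[X] = (1/2)·(7) + (1/2)·(7) = 7.

7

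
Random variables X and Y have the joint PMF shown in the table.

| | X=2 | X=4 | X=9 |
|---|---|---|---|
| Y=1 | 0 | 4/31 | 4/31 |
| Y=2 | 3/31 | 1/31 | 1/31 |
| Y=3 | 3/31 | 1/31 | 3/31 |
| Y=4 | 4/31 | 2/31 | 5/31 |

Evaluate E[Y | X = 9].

35/13

P(X = 9) = 13/31.
Summing Y·P(X=x,Y=y) over the conditioning event gives 35/31.
E[Y | X = 9] = (35/31) / (13/31) = 35/13.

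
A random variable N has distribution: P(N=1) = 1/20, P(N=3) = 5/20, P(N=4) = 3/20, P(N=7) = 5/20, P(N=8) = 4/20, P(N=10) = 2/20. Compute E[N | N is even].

P(N is even) = 9/20.
Σ over the event: 4·3/20 + 8·1/5 + 10·1/10 = 16/5.
E[N | N is even] = (16/5) / (9/20) = 64/9.

64/9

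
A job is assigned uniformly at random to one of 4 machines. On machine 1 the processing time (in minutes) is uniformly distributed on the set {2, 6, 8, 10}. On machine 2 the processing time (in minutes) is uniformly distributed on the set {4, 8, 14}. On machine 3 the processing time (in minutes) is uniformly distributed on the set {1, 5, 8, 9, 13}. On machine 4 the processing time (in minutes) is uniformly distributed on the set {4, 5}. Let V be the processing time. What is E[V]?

E[V | machine 1] = (2+6+8+10)/4 = 13/2.
E[V | machine 2] = (4+8+14)/3 = 26/3.
E[V | machine 3] = (1+5+8+9+13)/5 = 36/5.
E[V | machine 4] = (4+5)/2 = 9/2.
E[V] = (1/4)·(13/2) + (1/4)·(26/3) + (1/4)·(36/5) + (1/4)·(9/2) = 403/60.

403/60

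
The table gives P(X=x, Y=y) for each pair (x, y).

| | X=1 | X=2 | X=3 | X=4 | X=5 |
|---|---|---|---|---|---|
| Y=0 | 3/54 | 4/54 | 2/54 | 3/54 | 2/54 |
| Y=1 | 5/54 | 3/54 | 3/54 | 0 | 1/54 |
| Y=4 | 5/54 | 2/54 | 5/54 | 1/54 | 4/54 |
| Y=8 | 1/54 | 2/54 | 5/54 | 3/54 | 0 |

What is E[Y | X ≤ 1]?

P(X ≤ 1) = 7/27.
Σ Y·P over the event = 0·(3/54) + 1·(5/54) + 4·(5/54) + 8·(1/54) = 11/18.
E[Y | X ≤ 1] = (11/18) / (7/27) = 33/14.

33/14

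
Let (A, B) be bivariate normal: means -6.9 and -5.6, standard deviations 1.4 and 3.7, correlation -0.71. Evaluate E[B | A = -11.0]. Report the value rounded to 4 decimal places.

The regression of B on A has slope ρ·σ_B/σ_A and passes through (μ_A, μ_B).
E[B | A=-11.0] = -5.6 + (-0.71)·(3.7/1.4)·(-11.0 − (-6.9)) = -5.6 + (-1.87643)·(-4.1) = 2.0934.

2.0934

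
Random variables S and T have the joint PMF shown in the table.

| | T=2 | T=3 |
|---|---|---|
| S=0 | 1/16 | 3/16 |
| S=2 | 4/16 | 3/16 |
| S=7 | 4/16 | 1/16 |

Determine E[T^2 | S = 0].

31/4

P(S = 0) = 1/4.
Σ T^2·P over the event = 4·(1/16) + 9·(3/16) = 31/16.
E[T^2 | S = 0] = (31/16) / (1/4) = 31/4.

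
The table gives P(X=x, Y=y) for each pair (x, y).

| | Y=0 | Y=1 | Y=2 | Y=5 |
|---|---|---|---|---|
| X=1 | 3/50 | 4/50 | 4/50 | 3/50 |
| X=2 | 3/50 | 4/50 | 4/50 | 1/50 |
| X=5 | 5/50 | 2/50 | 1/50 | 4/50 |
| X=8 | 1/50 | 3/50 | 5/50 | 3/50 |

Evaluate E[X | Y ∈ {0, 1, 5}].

137/36

P(Y ∈ {0, 1, 5}) = 18/25.
Summing X·P(X=x,Y=y) over the conditioning event gives 137/50.
E[X | Y ∈ {0, 1, 5}] = (137/50) / (18/25) = 137/36.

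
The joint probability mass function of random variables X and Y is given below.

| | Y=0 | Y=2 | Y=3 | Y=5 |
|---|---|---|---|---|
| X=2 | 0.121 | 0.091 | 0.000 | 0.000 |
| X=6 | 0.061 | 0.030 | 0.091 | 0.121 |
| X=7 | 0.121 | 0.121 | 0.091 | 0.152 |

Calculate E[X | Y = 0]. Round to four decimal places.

P(Y = 0) = 0.303.
Σ X·P over the event = 2·(0.121) + 6·(0.061) + 7·(0.121) = 1.455.
E[X | Y = 0] = (1.455) / (0.303) = 4.8020.

4.8020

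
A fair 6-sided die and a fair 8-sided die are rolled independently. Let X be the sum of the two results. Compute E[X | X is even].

8

P(X is even) = 1/2.
Σ over the event: 2·1/48 + 4·1/16 + 6·5/48 + 8·1/8 + 10·5/48 + 12·1/16 + 14·1/48 = 4.
E[X | X is even] = (4) / (1/2) = 8.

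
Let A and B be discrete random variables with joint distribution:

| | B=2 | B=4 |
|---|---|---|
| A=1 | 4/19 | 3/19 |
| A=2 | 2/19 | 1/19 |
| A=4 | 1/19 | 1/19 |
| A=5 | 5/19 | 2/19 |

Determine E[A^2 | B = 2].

51/4

P(B = 2) = 12/19.
Summing A^2·P(A=x,B=y) over the conditioning event gives 153/19.
E[A^2 | B = 2] = (153/19) / (12/19) = 51/4.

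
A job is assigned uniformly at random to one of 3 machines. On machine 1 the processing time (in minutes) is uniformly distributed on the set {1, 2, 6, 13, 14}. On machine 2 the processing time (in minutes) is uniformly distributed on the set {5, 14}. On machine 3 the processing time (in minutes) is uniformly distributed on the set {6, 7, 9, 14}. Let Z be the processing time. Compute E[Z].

E[Z | machine 1] = (1+2+6+13+14)/5 = 36/5.
E[Z | machine 2] = (5+14)/2 = 19/2.
E[Z | machine 3] = (6+7+9+14)/4 = 9.
E[Z] = (1/3)·(36/5) + (1/3)·(19/2) + (1/3)·(9) = 257/30.

257/30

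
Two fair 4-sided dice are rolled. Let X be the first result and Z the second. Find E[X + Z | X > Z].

Outcomes with X > Z: (2,1), (3,1), (3,2), (4,1), (4,2), (4,3), each with probability 1/16.
E[X + Z | X > Z] = (3 + 4 + 5 + 5 + 6 + 7) / 6 = 5.

5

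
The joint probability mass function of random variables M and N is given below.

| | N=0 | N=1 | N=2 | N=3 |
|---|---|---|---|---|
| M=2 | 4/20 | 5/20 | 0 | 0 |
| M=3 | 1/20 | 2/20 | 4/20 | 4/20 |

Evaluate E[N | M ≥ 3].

2

P(M ≥ 3) = 11/20.
Σ N·P over the event = 0·(1/20) + 1·(2/20) + 2·(4/20) + 3·(4/20) = 11/10.
E[N | M ≥ 3] = (11/10) / (11/20) = 2.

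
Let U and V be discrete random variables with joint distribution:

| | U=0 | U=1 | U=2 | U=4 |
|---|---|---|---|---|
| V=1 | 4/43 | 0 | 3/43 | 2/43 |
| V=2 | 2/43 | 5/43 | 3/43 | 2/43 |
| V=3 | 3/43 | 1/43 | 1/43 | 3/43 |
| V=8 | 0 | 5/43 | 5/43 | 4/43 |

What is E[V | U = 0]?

P(U = 0) = 9/43.
Summing V·P(U=x,V=y) over the conditioning event gives 17/43.
E[V | U = 0] = (17/43) / (9/43) = 17/9.

17/9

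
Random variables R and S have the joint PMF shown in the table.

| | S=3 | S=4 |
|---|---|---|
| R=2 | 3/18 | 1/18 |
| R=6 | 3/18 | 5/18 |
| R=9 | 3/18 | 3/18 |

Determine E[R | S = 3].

P(S = 3) = 1/2.
Σ R·P over the event = 2·(3/18) + 6·(3/18) + 9·(3/18) = 17/6.
E[R | S = 3] = (17/6) / (1/2) = 17/3.

17/3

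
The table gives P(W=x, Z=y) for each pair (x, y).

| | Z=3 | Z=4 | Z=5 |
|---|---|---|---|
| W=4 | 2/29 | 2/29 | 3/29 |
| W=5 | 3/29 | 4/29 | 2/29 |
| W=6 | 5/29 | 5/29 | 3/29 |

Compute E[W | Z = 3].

53/10

P(Z = 3) = 10/29.
Σ W·P over the event = 4·(2/29) + 5·(3/29) + 6·(5/29) = 53/29.
E[W | Z = 3] = (53/29) / (10/29) = 53/10.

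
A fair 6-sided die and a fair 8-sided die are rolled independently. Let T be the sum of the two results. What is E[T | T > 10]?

12

P(T > 10) = 5/24.
Σ over the event: 11·1/12 + 12·1/16 + 13·1/24 + 14·1/48 = 5/2.
E[T | T > 10] = (5/2) / (5/24) = 12.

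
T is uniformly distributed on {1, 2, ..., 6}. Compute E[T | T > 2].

9/2

Given T > 2, T is equally likely to be any of {3, 4, 5, 6}.
E[T | T > 2] = (3 + 4 + 5 + 6) / 4 = 9/2.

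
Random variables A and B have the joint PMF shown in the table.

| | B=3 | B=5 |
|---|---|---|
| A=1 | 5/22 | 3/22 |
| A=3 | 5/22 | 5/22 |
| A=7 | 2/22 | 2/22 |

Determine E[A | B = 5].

P(B = 5) = 5/11.
Σ A·P over the event = 1·(3/22) + 3·(5/22) + 7·(2/22) = 16/11.
E[A | B = 5] = (16/11) / (5/11) = 16/5.

16/5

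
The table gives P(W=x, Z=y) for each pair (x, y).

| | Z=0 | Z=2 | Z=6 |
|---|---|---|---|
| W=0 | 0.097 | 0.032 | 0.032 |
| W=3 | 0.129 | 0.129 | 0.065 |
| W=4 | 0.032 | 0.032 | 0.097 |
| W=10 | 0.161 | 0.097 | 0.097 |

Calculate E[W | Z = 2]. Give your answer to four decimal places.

5.1207

P(Z = 2) = 0.290.
Summing W·P(W=x,Z=y) over the conditioning event gives 1.485.
E[W | Z = 2] = (1.485) / (0.290) = 5.1207.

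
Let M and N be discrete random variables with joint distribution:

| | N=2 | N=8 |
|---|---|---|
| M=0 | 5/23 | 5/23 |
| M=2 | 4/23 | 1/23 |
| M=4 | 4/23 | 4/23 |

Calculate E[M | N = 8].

9/5

P(N = 8) = 10/23.
Σ M·P over the event = 0·(5/23) + 2·(1/23) + 4·(4/23) = 18/23.
E[M | N = 8] = (18/23) / (10/23) = 9/5.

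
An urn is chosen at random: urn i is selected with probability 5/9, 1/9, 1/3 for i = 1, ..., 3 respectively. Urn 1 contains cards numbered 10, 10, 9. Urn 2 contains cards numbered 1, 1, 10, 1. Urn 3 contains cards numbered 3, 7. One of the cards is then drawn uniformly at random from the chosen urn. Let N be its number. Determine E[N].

799/108

E[N | urn 1] = (10+10+9)/3 = 29/3.
E[N | urn 2] = (1+1+10+1)/4 = 13/4.
E[N | urn 3] = (3+7)/2 = 5.
By the law of total expectation,
E[N] = (5/9)·(29/3) + (1/9)·(13/4) + (1/3)·(5) = 799/108.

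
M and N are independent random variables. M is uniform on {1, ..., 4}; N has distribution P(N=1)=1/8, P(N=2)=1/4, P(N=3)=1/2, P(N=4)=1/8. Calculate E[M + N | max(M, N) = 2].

17/5

P(max(M, N) = 2) = 5/32.
Summing (M+N)·P(x,y) over outcomes with max(M, N) = 2 gives 17/32.
E[M + N | max(M, N) = 2] = (17/32) / (5/32) = 17/5.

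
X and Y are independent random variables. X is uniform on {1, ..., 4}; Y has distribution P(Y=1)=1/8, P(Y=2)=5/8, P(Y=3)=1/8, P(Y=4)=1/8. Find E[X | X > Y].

24/7

P(X > Y) = 7/16.
Summing X·P(x,y) over outcomes with X > Y gives 3/2.
E[X | X > Y] = (3/2) / (7/16) = 24/7.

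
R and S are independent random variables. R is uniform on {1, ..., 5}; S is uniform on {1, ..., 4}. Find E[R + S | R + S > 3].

6

P(R + S > 3) = 17/20.
Summing (R+S)·P(x,y) over outcomes with R + S > 3 gives 51/10.
E[R + S | R + S > 3] = (51/10) / (17/20) = 6.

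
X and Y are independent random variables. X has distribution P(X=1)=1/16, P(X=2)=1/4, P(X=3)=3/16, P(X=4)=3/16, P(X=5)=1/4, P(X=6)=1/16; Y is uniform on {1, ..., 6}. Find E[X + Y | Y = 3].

13/2

P(Y = 3) = 1/6.
Summing (X+Y)·P(x,y) over outcomes with Y = 3 gives 13/12.
E[X + Y | Y = 3] = (13/12) / (1/6) = 13/2.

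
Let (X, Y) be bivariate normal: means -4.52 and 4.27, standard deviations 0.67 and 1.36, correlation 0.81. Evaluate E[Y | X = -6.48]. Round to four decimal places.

E[Y | X=x] = μ_Y + ρ(σ_Y/σ_X)(x − μ_X) for jointly normal variables.
E[Y | X=-6.48] = 4.27 + (0.81)·(1.36/0.67)·(-6.48 − (-4.52)) = 4.27 + (1.6442)·(-1.96) = 1.0474.

1.0474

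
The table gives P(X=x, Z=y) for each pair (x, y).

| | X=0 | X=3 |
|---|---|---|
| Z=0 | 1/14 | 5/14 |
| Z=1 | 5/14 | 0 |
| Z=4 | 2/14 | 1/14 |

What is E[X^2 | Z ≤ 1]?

45/11

P(Z ≤ 1) = 11/14.
Σ X^2·P over the event = 0·(1/14) + 0·(5/14) + 9·(5/14) = 45/14.
E[X^2 | Z ≤ 1] = (45/14) / (11/14) = 45/11.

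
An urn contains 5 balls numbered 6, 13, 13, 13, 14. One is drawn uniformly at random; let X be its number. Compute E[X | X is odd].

P(X is odd) = 3/5.
Σ over the event: 13·3/5 = 39/5.
E[X | X is odd] = (39/5) / (3/5) = 13.

13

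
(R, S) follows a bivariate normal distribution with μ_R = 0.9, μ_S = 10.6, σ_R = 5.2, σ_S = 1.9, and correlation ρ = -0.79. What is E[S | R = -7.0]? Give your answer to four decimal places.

The regression of S on R has slope ρ·σ_S/σ_R and passes through (μ_R, μ_S).
E[S | R=-7.0] = 10.6 + (-0.79)·(1.9/5.2)·(-7.0 − (0.9)) = 10.6 + (-0.288654)·(-7.9) = 12.8804.

12.8804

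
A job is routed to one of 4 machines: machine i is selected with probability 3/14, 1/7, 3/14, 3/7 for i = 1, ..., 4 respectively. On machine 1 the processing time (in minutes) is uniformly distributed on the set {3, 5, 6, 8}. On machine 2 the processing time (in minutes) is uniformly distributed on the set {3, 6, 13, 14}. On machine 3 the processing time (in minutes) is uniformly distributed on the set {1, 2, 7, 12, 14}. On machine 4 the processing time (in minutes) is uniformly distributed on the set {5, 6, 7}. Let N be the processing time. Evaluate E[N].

921/140

E[N | machine 1] = (3+5+6+8)/4 = 11/2.
E[N | machine 2] = (3+6+13+14)/4 = 9.
E[N | machine 3] = (1+2+7+12+14)/5 = 36/5.
E[N | machine 4] = (5+6+7)/3 = 6.
By the law of total expectation,
E[N] = (3/14)·(11/2) + (1/7)·(9) + (3/14)·(36/5) + (3/7)·(6) = 921/140.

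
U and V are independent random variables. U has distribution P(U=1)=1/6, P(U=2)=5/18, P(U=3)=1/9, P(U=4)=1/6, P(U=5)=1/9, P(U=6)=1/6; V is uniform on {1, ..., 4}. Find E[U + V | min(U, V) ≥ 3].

81/10

P(min(U, V) ≥ 3) = 5/18.
Summing (U+V)·P(x,y) over outcomes with min(U, V) ≥ 3 gives 9/4.
E[U + V | min(U, V) ≥ 3] = (9/4) / (5/18) = 81/10.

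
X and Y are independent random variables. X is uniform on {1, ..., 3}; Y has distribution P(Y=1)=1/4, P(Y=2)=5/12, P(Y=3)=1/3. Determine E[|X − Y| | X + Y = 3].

P(X + Y = 3) = 2/9.
Summing |X−Y|·P(x,y) over outcomes with X + Y = 3 gives 2/9.
E[|X − Y| | X + Y = 3] = (2/9) / (2/9) = 1.

1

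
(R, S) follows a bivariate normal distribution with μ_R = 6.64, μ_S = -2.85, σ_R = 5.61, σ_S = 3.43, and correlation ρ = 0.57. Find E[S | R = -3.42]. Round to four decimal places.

The regression of S on R has slope ρ·σ_S/σ_R and passes through (μ_R, μ_S).
E[S | R=-3.42] = -2.85 + (0.57)·(3.43/5.61)·(-3.42 − (6.64)) = -2.85 + (0.3485)·(-10.06) = -6.3559.

-6.3559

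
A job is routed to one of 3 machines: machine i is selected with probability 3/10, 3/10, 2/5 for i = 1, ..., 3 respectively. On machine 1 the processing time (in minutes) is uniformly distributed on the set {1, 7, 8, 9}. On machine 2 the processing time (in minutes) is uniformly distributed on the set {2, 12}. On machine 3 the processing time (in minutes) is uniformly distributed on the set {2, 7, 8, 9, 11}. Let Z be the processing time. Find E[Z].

E[Z | machine 1] = (1+7+8+9)/4 = 25/4.
E[Z | machine 2] = (2+12)/2 = 7.
E[Z | machine 3] = (2+7+8+9+11)/5 = 37/5.
E[Z] = (3/10)·(25/4) + (3/10)·(7) + (2/5)·(37/5) = 1387/200.

1387/200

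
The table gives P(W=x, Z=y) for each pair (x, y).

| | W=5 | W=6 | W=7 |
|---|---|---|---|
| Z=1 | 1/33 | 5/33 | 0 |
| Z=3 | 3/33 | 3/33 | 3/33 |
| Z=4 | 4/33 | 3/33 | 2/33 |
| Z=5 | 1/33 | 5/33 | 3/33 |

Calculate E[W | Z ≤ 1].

35/6

P(Z ≤ 1) = 2/11.
Σ W·P over the event = 5·(1/33) + 6·(5/33) = 35/33.
E[W | Z ≤ 1] = (35/33) / (2/11) = 35/6.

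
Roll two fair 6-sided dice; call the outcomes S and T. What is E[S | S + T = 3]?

Outcomes with S + T = 3: (1,2), (2,1), each with probability 1/36.
E[S | S + T = 3] = (1 + 2) / 2 = 3/2.

3/2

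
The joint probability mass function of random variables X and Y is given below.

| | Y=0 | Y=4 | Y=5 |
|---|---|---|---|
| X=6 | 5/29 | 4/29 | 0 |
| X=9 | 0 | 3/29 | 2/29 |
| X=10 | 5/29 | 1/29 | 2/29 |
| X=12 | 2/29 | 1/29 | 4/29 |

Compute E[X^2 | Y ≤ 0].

242/3

P(Y ≤ 0) = 12/29.
Summing X^2·P(X=x,Y=y) over the conditioning event gives 968/29.
E[X^2 | Y ≤ 0] = (968/29) / (12/29) = 242/3.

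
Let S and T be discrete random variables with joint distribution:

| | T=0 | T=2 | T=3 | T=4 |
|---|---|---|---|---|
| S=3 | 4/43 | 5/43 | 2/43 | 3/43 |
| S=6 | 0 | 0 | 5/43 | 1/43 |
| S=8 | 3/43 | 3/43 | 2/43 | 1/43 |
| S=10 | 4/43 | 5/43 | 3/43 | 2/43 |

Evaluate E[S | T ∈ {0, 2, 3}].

247/36

P(T ∈ {0, 2, 3}) = 36/43.
Summing S·P(S=x,T=y) over the conditioning event gives 247/43.
E[S | T ∈ {0, 2, 3}] = (247/43) / (36/43) = 247/36.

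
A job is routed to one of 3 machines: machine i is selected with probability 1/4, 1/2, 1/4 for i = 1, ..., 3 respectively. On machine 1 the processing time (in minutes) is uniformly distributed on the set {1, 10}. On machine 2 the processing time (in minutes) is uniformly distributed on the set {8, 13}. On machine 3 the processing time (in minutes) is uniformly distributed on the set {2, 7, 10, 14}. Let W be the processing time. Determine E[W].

139/16

E[W | machine 1] = (1+10)/2 = 11/2.
E[W | machine 2] = (8+13)/2 = 21/2.
E[W | machine 3] = (2+7+10+14)/4 = 33/4.
E[W] = (1/4)·(11/2) + (1/2)·(21/2) + (1/4)·(33/4) = 139/16.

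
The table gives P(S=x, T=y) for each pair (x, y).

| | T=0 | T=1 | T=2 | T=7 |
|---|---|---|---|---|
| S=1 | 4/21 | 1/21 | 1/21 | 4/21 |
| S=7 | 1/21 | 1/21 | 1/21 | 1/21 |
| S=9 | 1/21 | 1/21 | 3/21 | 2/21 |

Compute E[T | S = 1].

31/10

P(S = 1) = 10/21.
Σ T·P over the event = 0·(4/21) + 1·(1/21) + 2·(1/21) + 7·(4/21) = 31/21.
E[T | S = 1] = (31/21) / (10/21) = 31/10.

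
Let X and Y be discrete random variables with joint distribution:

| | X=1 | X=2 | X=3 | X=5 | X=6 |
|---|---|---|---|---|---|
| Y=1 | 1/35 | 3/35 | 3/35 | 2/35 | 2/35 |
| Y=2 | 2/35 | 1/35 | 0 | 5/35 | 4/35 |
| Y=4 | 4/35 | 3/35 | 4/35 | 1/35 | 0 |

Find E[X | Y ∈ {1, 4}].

P(Y ∈ {1, 4}) = 23/35.
Summing X·P(X=x,Y=y) over the conditioning event gives 13/7.
E[X | Y ∈ {1, 4}] = (13/7) / (23/35) = 65/23.

65/23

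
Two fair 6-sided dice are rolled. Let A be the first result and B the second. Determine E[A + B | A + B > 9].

32/3

P(A + B > 9) = 1/6.
Summing (A+B)·P(x,y) over outcomes with A + B > 9 gives 16/9.
E[A + B | A + B > 9] = (16/9) / (1/6) = 32/3.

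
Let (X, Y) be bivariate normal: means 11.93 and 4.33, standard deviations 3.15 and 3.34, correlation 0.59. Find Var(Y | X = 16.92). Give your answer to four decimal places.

Var(Y | X=x) = (1 − ρ²)·σ_Y².
Var(Y | X=16.92) = (3.34)²·(1 − (0.59)²) = 11.1556·0.6519 = 7.2723.

7.2723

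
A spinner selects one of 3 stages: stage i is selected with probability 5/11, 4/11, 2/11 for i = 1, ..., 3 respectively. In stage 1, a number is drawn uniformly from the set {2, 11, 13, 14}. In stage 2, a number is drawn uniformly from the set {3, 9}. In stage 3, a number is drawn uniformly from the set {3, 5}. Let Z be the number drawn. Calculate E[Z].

E[Z | stage 1] = (2+11+13+14)/4 = 10.
E[Z | stage 2] = (3+9)/2 = 6.
E[Z | stage 3] = (3+5)/2 = 4.
By the law of total expectation,
E[Z] = (5/11)·(10) + (4/11)·(6) + (2/11)·(4) = 82/11.

82/11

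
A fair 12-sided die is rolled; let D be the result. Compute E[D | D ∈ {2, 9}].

P(D ∈ {2, 9}) = 1/6.
Σ over the event: 2·1/12 + 9·1/12 = 11/12.
E[D | D ∈ {2, 9}] = (11/12) / (1/6) = 11/2.

11/2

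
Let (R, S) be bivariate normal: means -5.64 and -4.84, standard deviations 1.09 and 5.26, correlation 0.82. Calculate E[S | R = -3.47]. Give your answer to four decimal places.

3.7468

The regression of S on R has slope ρ·σ_S/σ_R and passes through (μ_R, μ_S).
E[S | R=-3.47] = -4.84 + (0.82)·(5.26/1.09)·(-3.47 − (-5.64)) = -4.84 + (3.95706)·(2.17) = 3.7468.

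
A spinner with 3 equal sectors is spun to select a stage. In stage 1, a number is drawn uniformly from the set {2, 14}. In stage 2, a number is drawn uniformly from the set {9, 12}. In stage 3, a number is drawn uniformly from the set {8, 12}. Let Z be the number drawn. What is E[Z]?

19/2

E[Z | stage 1] = (2+14)/2 = 8.
E[Z | stage 2] = (9+12)/2 = 21/2.
E[Z | stage 3] = (8+12)/2 = 10.
E[Z] = (1/3)·(8) + (1/3)·(21/2) + (1/3)·(10) = 19/2.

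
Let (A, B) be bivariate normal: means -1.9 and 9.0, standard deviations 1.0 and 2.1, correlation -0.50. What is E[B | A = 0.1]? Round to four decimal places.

For a bivariate normal, E[B | A=x] = μ_B + ρ·(σ_B/σ_A)·(x − μ_A).
E[B | A=0.1] = 9.0 + (-0.50)·(2.1/1.0)·(0.1 − (-1.9)) = 9.0 + (-1.05)·(2) = 6.9000.

6.9000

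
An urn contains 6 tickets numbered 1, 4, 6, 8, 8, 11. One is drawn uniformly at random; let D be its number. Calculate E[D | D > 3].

P(D > 3) = 5/6.
Σ over the event: 4·1/6 + 6·1/6 + 8·1/3 + 11·1/6 = 37/6.
E[D | D > 3] = (37/6) / (5/6) = 37/5.

37/5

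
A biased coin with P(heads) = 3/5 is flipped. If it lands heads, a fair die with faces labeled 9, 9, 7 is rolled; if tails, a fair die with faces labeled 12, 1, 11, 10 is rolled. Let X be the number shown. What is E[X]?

E[X | heads] = (9+9+7)/3 = 25/3.
E[X | tails] = (12+1+11+10)/4 = 17/2.
E[X] = (3/5)·(25/3) + (2/5)·(17/2) = 42/5.

42/5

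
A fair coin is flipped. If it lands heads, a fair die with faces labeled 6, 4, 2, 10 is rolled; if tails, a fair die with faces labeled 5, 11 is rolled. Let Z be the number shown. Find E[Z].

E[Z | heads] = (6+4+2+10)/4 = 11/2.
E[Z | tails] = (5+11)/2 = 8.
E[Z] = (1/2)·(11/2) + (1/2)·(8) = 27/4.

27/4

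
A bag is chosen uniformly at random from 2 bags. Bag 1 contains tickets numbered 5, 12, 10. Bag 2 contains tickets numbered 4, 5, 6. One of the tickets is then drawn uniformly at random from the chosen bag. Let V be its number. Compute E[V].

7

E[V | bag 1] = (5+12+10)/3 = 9.
E[V | bag 2] = (4+5+6)/3 = 5.
By the law of total expectation,
E[V] = (1/2)·(9) + (1/2)·(5) = 7.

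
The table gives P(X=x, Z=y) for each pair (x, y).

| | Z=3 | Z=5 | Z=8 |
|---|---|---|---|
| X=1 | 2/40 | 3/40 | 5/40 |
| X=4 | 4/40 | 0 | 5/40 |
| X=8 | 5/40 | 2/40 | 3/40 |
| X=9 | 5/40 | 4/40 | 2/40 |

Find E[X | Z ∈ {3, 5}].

P(Z ∈ {3, 5}) = 5/8.
Σ X·P over the event = 1·(2/40) + 1·(3/40) + 4·(4/40) + 8·(5/40) + 8·(2/40) + 9·(5/40) + 9·(4/40) = 79/20.
E[X | Z ∈ {3, 5}] = (79/20) / (5/8) = 158/25.

158/25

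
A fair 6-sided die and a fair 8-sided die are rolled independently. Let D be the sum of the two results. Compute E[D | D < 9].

P(D < 9) = 9/16.
Σ over the event: 2·1/48 + 3·1/24 + 4·1/16 + 5·1/12 + 6·5/48 + 7·1/8 + 8·1/8 = 10/3.
E[D | D < 9] = (10/3) / (9/16) = 160/27.

160/27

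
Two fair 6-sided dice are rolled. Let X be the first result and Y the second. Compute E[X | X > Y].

14/3

P(X > Y) = 5/12.
Summing X·P(x,y) over outcomes with X > Y gives 35/18.
E[X | X > Y] = (35/18) / (5/12) = 14/3.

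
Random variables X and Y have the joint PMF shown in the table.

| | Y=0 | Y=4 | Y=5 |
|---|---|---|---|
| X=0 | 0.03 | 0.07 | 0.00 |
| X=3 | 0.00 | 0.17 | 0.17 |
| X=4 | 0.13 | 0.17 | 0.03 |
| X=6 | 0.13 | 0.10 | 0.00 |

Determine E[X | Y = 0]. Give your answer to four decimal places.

P(Y = 0) = 0.29.
Σ X·P over the event = 0·(0.03) + 4·(0.13) + 6·(0.13) = 1.30.
E[X | Y = 0] = (1.30) / (0.29) = 4.4828.

4.4828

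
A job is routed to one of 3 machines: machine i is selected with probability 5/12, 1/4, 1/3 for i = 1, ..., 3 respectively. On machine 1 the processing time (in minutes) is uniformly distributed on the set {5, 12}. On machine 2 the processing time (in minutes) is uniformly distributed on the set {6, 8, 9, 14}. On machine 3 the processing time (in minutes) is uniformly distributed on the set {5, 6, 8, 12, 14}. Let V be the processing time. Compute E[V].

E[V | machine 1] = (5+12)/2 = 17/2.
E[V | machine 2] = (6+8+9+14)/4 = 37/4.
E[V | machine 3] = (5+6+8+12+14)/5 = 9.
E[V] = (5/12)·(17/2) + (1/4)·(37/4) + (1/3)·(9) = 425/48.

425/48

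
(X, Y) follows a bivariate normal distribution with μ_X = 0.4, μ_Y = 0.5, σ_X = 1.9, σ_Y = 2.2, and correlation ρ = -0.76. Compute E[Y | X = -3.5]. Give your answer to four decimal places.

E[Y | X=x] = μ_Y + ρ(σ_Y/σ_X)(x − μ_X) for jointly normal variables.
E[Y | X=-3.5] = 0.5 + (-0.76)·(2.2/1.9)·(-3.5 − (0.4)) = 0.5 + (-0.88)·(-3.9) = 3.9320.

3.9320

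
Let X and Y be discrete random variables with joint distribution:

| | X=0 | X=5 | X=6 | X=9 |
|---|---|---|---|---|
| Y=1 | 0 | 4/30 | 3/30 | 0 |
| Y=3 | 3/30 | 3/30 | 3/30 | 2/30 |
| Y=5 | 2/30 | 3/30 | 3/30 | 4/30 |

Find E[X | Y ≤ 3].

P(Y ≤ 3) = 3/5.
Σ X·P over the event = 0·(3/30) + 5·(4/30) + 5·(3/30) + 6·(3/30) + 6·(3/30) + 9·(2/30) = 89/30.
E[X | Y ≤ 3] = (89/30) / (3/5) = 89/18.

89/18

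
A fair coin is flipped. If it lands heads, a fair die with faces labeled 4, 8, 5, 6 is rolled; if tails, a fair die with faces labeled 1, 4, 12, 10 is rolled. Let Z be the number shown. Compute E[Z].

E[Z | heads] = (4+8+5+6)/4 = 23/4.
E[Z | tails] = (1+4+12+10)/4 = 27/4.
E[Z] = (1/2)·(23/4) + (1/2)·(27/4) = 25/4.

25/4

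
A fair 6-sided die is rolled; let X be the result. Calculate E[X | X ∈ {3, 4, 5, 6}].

9/2

P(X ∈ {3, 4, 5, 6}) = 2/3.
Σ over the event: 3·1/6 + 4·1/6 + 5·1/6 + 6·1/6 = 3.
E[X | X ∈ {3, 4, 5, 6}] = (3) / (2/3) = 9/2.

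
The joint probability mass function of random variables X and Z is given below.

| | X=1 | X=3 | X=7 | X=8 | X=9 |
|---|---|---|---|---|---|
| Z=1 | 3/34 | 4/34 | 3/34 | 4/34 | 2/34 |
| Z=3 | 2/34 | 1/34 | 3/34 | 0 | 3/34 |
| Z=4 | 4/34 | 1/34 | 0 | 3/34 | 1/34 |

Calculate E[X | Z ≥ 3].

P(Z ≥ 3) = 9/17.
Σ X·P over the event = 1·(2/34) + 1·(4/34) + 3·(1/34) + 3·(1/34) + 7·(3/34) + 8·(3/34) + 9·(3/34) + 9·(1/34) = 93/34.
E[X | Z ≥ 3] = (93/34) / (9/17) = 31/6.

31/6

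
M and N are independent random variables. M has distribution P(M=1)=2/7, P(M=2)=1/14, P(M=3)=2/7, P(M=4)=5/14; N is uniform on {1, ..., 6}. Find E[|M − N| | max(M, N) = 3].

21/17

P(max(M, N) = 3) = 17/84.
Summing |M−N|·P(x,y) over outcomes with max(M, N) = 3 gives 1/4.
E[|M − N| | max(M, N) = 3] = (1/4) / (17/84) = 21/17.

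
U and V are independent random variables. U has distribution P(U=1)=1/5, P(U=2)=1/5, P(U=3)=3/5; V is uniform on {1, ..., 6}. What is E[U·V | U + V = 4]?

P(U + V = 4) = 1/6.
Summing UV·P(x,y) over outcomes with U + V = 4 gives 8/15.
E[U·V | U + V = 4] = (8/15) / (1/6) = 16/5.

16/5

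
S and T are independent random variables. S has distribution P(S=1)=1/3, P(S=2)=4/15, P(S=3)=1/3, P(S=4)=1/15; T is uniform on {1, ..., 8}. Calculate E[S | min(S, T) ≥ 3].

P(min(S, T) ≥ 3) = 3/10.
Summing S·P(x,y) over outcomes with min(S, T) ≥ 3 gives 19/20.
E[S | min(S, T) ≥ 3] = (19/20) / (3/10) = 19/6.

19/6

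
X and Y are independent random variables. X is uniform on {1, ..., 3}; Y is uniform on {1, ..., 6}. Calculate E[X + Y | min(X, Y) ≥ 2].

Outcomes with min(X, Y) ≥ 2: (2,2), (2,3), (2,4), (2,5), (2,6), (3,2), (3,3), (3,4), (3,5), (3,6), each with probability 1/18.
E[X + Y | min(X, Y) ≥ 2] = (4 + 5 + 6 + 7 + 8 + 5 + 6 + 7 + 8 + 9) / 10 = 13/2.

13/2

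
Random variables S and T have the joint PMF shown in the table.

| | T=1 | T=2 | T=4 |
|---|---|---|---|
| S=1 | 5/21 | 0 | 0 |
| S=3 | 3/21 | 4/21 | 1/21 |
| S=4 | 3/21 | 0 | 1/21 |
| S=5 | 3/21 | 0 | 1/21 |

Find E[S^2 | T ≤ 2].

P(T ≤ 2) = 6/7.
Σ S^2·P over the event = 1·(5/21) + 9·(3/21) + 9·(4/21) + 16·(3/21) + 25·(3/21) = 191/21.
E[S^2 | T ≤ 2] = (191/21) / (6/7) = 191/18.

191/18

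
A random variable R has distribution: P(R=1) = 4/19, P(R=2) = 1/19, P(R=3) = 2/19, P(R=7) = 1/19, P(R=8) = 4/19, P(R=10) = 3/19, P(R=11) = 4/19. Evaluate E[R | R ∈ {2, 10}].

P(R ∈ {2, 10}) = 4/19.
Σ over the event: 2·1/19 + 10·3/19 = 32/19.
E[R | R ∈ {2, 10}] = (32/19) / (4/19) = 8.

8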